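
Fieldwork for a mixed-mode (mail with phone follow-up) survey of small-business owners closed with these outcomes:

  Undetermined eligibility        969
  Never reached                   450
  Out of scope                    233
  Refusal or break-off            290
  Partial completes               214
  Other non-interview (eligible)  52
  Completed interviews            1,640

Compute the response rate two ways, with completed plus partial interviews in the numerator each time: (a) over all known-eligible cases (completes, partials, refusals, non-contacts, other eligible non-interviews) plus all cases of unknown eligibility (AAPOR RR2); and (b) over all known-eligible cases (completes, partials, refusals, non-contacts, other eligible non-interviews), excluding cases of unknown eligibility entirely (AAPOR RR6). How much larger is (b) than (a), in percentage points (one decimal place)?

Top → 1640 + 214 = 1854
Base → 1640 + 214 + 290 + 450 + 52 + 969 = 3615
RR2 = 1854 / 3615 = 0.5129
Base → 1640 + 214 + 290 + 450 + 52 = 2646
RR6 = 1854 / 2646 = 0.7007
Difference = 70.07 − 51.29 = 18.78 percentage points

18.8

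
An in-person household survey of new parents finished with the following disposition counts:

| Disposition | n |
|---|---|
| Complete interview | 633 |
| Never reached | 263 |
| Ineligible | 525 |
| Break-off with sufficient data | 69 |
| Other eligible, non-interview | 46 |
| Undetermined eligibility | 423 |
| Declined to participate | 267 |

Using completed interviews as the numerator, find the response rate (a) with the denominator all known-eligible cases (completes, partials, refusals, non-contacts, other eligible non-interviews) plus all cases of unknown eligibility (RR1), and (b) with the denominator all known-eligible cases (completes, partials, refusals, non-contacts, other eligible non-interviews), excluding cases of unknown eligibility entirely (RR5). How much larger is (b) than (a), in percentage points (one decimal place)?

Top = 633
Denom = 633 + 69 + 267 + 263 + 46 + 423 = 1701
RR1 = 633 / 1701 = 0.3721
Denom = 633 + 69 + 267 + 263 + 46 = 1278
RR5 = 633 / 1278 = 0.4953
Difference = 49.53 − 37.21 = 12.32 percentage points

12.3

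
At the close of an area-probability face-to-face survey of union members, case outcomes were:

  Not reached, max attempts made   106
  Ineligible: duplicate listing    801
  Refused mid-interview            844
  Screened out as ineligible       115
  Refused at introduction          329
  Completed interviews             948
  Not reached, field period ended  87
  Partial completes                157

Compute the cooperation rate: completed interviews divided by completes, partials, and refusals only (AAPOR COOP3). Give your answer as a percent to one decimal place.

41.6%

Refusal or break-off = 329 + 844 = 1173
No answer / not reached = 87 + 106 = 193
Not eligible = 115 + 801 = 916
Top = 948
Denom = 948 + 157 + 1173 = 2278
COOP3 = 948 / 2278 = 0.4162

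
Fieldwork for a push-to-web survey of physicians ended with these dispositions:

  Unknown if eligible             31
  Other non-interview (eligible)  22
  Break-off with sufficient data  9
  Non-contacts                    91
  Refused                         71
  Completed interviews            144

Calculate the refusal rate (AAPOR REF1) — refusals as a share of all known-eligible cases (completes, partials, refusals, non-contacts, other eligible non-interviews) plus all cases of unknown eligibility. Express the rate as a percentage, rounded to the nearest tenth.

19.3%

Num: 71
Denominator: 144 + 9 + 71 + 91 + 22 + 31 = 368
REF1 = 71 / 368 = 0.1929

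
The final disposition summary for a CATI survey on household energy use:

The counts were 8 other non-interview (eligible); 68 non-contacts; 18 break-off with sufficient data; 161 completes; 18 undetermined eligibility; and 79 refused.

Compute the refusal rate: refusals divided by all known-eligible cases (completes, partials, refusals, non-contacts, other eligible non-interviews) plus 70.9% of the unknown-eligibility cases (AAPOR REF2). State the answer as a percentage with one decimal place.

Numerator: 79
Eligible (known): 161 + 18 + 79 + 68 + 8 = 334
Eligible share of unknowns: 0.7090 × 18 = 12.76
Denom: 334 + 12.76 = 346.76
REF2 = 79 / 346.76 = 0.2278

22.8%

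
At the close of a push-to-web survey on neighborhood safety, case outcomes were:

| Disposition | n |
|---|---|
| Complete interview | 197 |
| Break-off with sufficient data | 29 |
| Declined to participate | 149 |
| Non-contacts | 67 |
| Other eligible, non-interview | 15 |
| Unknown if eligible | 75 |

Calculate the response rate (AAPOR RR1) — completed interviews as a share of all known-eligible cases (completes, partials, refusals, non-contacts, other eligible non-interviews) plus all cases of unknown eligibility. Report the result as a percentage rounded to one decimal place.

37.0%

Numerator → 197
Denom → 197 + 29 + 149 + 67 + 15 + 75 = 532
RR1 = 197 / 532 = 0.3703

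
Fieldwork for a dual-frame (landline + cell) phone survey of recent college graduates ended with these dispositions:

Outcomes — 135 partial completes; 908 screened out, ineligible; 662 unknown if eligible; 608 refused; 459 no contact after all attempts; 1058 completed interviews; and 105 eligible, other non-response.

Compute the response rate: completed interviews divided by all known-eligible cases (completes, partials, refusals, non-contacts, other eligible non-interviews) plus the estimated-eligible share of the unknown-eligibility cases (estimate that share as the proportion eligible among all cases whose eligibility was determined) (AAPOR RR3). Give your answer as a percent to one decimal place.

37.2%

Numerator → 1058
Eligible (known) → 1058 + 135 + 608 + 459 + 105 = 2365
e = 2365 / (2365 + 908) = 2365 / 3273 = 0.7226
Estimated eligible among unknowns → 0.7226 × 662 = 478.36
Base → 2365 + 478.36 = 2843.36
RR3 = 1058 / 2843.36 = 0.3721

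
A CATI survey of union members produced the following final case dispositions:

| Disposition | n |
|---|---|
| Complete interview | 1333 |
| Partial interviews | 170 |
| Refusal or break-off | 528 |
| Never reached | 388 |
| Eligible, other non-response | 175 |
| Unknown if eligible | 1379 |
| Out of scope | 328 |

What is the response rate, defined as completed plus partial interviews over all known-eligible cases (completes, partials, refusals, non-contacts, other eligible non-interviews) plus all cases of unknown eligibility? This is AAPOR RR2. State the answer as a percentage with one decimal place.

Numerator → 1333 + 170 = 1503
Base → 1333 + 170 + 528 + 388 + 175 + 1379 = 3973
RR2 = 1503 / 3973 = 0.3783

37.8%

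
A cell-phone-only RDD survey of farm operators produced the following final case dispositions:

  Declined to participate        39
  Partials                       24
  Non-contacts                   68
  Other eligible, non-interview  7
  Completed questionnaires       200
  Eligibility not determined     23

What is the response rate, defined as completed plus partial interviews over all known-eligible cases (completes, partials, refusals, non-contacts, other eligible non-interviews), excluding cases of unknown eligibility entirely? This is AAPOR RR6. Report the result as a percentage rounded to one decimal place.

66.3%

Top → 200 + 24 = 224
Base → 200 + 24 + 39 + 68 + 7 = 338
RR6 = 224 / 338 = 0.6627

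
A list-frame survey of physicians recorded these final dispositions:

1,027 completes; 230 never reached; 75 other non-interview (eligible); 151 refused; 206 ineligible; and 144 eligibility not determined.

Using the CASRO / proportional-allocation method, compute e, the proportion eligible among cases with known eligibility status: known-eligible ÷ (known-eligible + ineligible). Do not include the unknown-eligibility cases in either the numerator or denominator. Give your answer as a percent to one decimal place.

Known eligible → 1027 + 151 + 230 + 75 = 1483
e = 1483 / (1483 + 206) = 1483 / 1689 = 0.8780

87.8%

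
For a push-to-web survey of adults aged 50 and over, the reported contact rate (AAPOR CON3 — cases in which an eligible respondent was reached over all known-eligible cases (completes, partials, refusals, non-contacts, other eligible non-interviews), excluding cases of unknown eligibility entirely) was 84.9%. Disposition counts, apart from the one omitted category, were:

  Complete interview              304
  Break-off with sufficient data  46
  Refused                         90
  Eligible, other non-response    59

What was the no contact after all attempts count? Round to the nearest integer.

Top: 304 + 46 + 90 + 59 = 499
CON3 = 499 / D = 0.849
D = 499 / 0.849 = 587.8
Rest of base = 499
no contact after all attempts = 587.8 − 499 ≈ 89

89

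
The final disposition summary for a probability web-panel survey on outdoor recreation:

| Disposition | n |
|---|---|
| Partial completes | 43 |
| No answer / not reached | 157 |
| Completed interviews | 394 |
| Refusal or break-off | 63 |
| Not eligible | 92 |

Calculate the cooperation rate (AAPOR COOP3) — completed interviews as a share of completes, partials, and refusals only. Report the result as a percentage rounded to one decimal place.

Top → 394
Denom → 394 + 43 + 63 = 500
COOP3 = 394 / 500 = 0.7880

78.8%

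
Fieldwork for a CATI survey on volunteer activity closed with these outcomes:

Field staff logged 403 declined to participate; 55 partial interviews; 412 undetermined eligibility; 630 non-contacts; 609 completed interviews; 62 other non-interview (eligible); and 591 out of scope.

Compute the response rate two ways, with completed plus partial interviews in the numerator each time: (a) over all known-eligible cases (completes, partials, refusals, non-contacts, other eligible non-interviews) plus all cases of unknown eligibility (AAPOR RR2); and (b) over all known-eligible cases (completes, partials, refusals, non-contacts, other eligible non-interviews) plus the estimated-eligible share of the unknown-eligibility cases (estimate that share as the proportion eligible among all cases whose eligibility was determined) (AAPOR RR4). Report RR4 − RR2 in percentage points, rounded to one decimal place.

Num = 609 + 55 = 664
Denominator = 609 + 55 + 403 + 630 + 62 + 412 = 2171
RR2 = 664 / 2171 = 0.3058
Determined eligible = 609 + 55 + 403 + 630 + 62 = 1759
e = 1759 / (1759 + 591) = 1759 / 2350 = 0.7485
e × U = 0.7485 × 412 = 308.38
Denominator = 1759 + 308.38 = 2067.38
RR4 = 664 / 2067.38 = 0.3212
Difference = 32.12 − 30.58 = 1.54 percentage points

1.5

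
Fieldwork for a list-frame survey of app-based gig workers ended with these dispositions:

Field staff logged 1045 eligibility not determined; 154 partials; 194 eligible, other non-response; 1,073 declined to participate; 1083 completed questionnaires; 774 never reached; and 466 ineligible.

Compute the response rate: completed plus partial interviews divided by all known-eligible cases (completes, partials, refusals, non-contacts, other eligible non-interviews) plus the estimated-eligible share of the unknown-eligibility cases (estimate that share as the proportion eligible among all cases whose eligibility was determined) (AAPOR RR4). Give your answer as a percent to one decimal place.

29.5%

Numerator = 1083 + 154 = 1237
Eligible (known) = 1083 + 154 + 1073 + 774 + 194 = 3278
e = 3278 / (3278 + 466) = 3278 / 3744 = 0.8755
Eligible share of unknowns = 0.8755 × 1045 = 914.90
Denominator = 3278 + 914.90 = 4192.90
RR4 = 1237 / 4192.90 = 0.2950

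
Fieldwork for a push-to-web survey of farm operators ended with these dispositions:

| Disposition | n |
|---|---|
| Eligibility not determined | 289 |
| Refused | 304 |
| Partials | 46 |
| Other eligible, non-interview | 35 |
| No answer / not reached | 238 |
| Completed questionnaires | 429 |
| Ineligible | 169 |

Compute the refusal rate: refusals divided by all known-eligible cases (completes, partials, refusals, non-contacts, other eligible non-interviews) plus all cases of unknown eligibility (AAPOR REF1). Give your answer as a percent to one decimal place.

Numerator = 304
Denom = 429 + 46 + 304 + 238 + 35 + 289 = 1341
REF1 = 304 / 1341 = 0.2267

22.7%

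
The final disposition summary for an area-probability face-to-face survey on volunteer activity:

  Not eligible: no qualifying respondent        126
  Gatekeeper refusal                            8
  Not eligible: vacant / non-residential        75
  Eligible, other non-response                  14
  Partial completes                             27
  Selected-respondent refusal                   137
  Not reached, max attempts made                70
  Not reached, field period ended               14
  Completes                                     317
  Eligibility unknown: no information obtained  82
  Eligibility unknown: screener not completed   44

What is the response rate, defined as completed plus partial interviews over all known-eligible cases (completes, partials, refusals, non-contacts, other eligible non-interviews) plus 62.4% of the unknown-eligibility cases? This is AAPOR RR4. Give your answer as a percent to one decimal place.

Refusals = 8 + 137 = 145
Non-contacts = 14 + 70 = 84
Unknown eligibility = 44 + 82 = 126
Ineligible = 126 + 75 = 201
Num → 317 + 27 = 344
Eligible (known) → 317 + 27 + 145 + 84 + 14 = 587
e × U → 0.6240 × 126 = 78.62
Denom → 587 + 78.62 = 665.62
RR4 = 344 / 665.62 = 0.5168

51.7%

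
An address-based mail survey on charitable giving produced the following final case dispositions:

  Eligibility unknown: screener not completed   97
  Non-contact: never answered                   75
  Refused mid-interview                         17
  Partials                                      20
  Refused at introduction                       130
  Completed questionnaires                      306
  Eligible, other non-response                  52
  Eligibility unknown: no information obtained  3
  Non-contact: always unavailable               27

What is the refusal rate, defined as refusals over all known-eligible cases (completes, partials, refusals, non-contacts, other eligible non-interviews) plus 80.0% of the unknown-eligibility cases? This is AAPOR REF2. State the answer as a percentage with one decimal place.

20.8%

Refused = 130 + 17 = 147
Never reached = 75 + 27 = 102
Unknown if eligible = 97 + 3 = 100
Top → 147
Known eligible → 306 + 20 + 147 + 102 + 52 = 627
e × U → 0.8000 × 100 = 80.00
Denom → 627 + 80.00 = 707.00
REF2 = 147 / 707.00 = 0.2079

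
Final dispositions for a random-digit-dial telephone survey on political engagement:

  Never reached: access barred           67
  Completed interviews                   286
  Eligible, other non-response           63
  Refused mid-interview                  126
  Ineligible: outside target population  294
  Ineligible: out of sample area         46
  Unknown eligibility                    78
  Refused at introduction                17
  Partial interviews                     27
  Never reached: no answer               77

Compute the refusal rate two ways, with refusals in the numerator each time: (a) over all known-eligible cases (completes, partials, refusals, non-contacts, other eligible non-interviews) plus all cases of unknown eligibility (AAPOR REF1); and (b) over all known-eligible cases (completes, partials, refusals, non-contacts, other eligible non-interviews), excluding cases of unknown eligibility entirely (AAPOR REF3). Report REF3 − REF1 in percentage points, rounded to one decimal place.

Refused = 17 + 126 = 143
Never reached = 77 + 67 = 144
Ineligible = 294 + 46 = 340
Num = 143
Denom = 286 + 27 + 143 + 144 + 63 + 78 = 741
REF1 = 143 / 741 = 0.1930
Denom = 286 + 27 + 143 + 144 + 63 = 663
REF3 = 143 / 663 = 0.2157
Difference = 21.57 − 19.30 = 2.27 percentage points

2.3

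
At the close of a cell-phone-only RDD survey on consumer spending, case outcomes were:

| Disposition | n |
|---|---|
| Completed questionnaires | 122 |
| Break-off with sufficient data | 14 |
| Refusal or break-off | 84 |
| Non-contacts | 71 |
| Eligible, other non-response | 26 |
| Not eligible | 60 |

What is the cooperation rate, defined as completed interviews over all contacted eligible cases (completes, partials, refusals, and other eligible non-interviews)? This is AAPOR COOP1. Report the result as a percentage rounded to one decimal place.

Numerator: 122
Base: 122 + 14 + 84 + 26 = 246
COOP1 = 122 / 246 = 0.4959

49.6%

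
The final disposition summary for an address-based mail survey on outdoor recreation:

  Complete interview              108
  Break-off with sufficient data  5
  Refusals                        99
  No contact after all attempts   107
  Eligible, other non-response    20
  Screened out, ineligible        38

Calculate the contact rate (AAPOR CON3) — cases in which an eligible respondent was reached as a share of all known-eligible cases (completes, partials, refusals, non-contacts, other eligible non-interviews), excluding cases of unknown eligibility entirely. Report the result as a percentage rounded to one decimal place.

68.4%

Numerator = 108 + 5 + 99 + 20 = 232
Denom = 108 + 5 + 99 + 107 + 20 = 339
CON3 = 232 / 339 = 0.6844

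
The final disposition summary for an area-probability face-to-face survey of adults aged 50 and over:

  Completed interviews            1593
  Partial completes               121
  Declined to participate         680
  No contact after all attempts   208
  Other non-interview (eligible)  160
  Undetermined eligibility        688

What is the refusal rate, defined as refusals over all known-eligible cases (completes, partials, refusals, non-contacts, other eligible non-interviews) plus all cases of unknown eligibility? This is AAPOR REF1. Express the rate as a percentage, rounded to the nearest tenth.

19.7%

Num = 680
Denom = 1593 + 121 + 680 + 208 + 160 + 688 = 3450
REF1 = 680 / 3450 = 0.1971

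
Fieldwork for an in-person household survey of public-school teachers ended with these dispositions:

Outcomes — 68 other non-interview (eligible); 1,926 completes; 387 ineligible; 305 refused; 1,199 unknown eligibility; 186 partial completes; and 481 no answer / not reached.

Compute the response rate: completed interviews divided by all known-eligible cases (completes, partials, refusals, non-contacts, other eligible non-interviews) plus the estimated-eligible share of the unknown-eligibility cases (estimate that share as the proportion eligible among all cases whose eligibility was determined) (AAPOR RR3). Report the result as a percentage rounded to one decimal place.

47.8%

Num → 1926
Determined eligible → 1926 + 186 + 305 + 481 + 68 = 2966
e = 2966 / (2966 + 387) = 2966 / 3353 = 0.8846
Eligible share of unknowns → 0.8846 × 1199 = 1060.64
Denom → 2966 + 1060.64 = 4026.64
RR3 = 1926 / 4026.64 = 0.4783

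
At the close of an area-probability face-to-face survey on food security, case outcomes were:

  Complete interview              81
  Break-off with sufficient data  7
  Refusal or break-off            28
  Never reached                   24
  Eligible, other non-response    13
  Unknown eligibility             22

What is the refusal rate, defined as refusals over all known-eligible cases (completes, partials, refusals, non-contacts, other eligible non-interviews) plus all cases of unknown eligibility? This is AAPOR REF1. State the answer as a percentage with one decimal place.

Num → 28
Base → 81 + 7 + 28 + 24 + 13 + 22 = 175
REF1 = 28 / 175 = 0.1600

16.0%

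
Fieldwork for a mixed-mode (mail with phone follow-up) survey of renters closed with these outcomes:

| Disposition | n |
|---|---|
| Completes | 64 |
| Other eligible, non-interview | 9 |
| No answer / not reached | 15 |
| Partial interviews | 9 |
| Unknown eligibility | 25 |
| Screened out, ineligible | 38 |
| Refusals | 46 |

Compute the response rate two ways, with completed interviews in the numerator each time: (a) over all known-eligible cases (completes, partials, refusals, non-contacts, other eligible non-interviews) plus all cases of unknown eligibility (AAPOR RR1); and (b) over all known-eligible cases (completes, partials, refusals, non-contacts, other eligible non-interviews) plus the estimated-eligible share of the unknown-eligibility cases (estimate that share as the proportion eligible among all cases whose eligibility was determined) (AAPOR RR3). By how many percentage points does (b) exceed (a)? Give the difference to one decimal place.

Top = 64
Denom = 64 + 9 + 46 + 15 + 9 + 25 = 168
RR1 = 64 / 168 = 0.3810
Eligible (known) = 64 + 9 + 46 + 15 + 9 = 143
e = 143 / (143 + 38) = 143 / 181 = 0.7901
Estimated eligible among unknowns = 0.7901 × 25 = 19.75
Denom = 143 + 19.75 = 162.75
RR3 = 64 / 162.75 = 0.3932
Difference = 39.32 − 38.10 = 1.22 percentage points

1.2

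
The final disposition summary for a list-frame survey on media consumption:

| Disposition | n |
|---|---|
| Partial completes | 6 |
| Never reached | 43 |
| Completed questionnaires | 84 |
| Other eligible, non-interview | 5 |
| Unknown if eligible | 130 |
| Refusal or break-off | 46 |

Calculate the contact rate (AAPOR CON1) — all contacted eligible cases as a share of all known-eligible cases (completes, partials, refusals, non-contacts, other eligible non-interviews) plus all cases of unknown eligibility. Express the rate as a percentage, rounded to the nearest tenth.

44.9%

Top: 84 + 6 + 46 + 5 = 141
Denom: 84 + 6 + 46 + 43 + 5 + 130 = 314
CON1 = 141 / 314 = 0.4490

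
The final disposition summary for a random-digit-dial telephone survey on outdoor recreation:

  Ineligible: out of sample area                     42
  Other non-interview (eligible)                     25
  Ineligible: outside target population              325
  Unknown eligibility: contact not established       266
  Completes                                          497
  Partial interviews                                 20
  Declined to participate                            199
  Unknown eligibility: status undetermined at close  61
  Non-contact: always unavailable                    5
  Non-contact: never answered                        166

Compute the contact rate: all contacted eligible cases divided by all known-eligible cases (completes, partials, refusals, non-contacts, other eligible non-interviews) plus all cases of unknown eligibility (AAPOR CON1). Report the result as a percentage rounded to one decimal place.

No answer / not reached = 166 + 5 = 171
Eligibility not determined = 266 + 61 = 327
Out of scope = 325 + 42 = 367
Num = 497 + 20 + 199 + 25 = 741
Denom = 497 + 20 + 199 + 171 + 25 + 327 = 1239
CON1 = 741 / 1239 = 0.5981

59.8%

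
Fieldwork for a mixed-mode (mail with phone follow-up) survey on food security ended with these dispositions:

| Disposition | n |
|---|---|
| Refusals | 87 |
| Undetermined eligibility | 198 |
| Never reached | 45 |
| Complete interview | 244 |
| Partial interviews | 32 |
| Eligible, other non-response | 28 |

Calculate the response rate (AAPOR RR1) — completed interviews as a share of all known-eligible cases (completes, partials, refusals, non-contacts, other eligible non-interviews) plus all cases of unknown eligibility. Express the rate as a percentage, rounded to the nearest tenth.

Numerator = 244
Denominator = 244 + 32 + 87 + 45 + 28 + 198 = 634
RR1 = 244 / 634 = 0.3849

38.5%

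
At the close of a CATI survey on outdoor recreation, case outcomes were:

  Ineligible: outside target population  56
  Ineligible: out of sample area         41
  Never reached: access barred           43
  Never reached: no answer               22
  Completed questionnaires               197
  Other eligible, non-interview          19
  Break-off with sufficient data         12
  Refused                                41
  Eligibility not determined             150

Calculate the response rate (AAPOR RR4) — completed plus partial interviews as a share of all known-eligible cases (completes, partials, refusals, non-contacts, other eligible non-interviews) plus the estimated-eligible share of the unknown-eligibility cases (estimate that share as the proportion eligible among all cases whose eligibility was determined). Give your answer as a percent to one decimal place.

46.4%

Non-contacts = 22 + 43 = 65
Not eligible = 56 + 41 = 97
Top = 197 + 12 = 209
Eligible (known) = 197 + 12 + 41 + 65 + 19 = 334
e = 334 / (334 + 97) = 334 / 431 = 0.7749
e × U = 0.7749 × 150 = 116.23
Base = 334 + 116.23 = 450.23
RR4 = 209 / 450.23 = 0.4642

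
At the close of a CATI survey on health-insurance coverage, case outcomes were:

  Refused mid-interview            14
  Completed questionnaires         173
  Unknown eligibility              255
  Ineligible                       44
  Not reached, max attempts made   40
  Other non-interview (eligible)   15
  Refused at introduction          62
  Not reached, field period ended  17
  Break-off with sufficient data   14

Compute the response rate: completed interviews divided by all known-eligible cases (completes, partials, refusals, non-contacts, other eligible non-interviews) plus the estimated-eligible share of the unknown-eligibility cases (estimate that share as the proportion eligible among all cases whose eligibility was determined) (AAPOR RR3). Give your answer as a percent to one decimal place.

Declined to participate = 62 + 14 = 76
Never reached = 17 + 40 = 57
Top = 173
Determined eligible = 173 + 14 + 76 + 57 + 15 = 335
e = 335 / (335 + 44) = 335 / 379 = 0.8839
e × U = 0.8839 × 255 = 225.39
Denominator = 335 + 225.39 = 560.39
RR3 = 173 / 560.39 = 0.3087

30.9%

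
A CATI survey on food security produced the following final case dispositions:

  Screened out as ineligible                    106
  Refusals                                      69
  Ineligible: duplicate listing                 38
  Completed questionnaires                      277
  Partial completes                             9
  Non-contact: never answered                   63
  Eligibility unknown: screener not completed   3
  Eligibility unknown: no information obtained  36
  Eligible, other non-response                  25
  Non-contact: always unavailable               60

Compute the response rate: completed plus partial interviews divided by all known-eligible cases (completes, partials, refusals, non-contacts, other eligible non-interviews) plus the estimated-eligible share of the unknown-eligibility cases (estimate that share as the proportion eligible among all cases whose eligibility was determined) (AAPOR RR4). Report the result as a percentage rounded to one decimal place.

Never reached = 63 + 60 = 123
Undetermined eligibility = 3 + 36 = 39
Screened out, ineligible = 106 + 38 = 144
Num: 277 + 9 = 286
Eligible (known): 277 + 9 + 69 + 123 + 25 = 503
e = 503 / (503 + 144) = 503 / 647 = 0.7774
Eligible share of unknowns: 0.7774 × 39 = 30.32
Base: 503 + 30.32 = 533.32
RR4 = 286 / 533.32 = 0.5363

53.6%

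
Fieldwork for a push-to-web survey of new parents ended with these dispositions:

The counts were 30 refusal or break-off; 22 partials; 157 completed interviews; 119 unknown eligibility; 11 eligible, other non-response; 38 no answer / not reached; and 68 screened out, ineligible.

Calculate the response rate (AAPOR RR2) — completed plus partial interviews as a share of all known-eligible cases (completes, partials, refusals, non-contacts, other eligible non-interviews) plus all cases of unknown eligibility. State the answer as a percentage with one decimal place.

47.5%

Top = 157 + 22 = 179
Base = 157 + 22 + 30 + 38 + 11 + 119 = 377
RR2 = 179 / 377 = 0.4748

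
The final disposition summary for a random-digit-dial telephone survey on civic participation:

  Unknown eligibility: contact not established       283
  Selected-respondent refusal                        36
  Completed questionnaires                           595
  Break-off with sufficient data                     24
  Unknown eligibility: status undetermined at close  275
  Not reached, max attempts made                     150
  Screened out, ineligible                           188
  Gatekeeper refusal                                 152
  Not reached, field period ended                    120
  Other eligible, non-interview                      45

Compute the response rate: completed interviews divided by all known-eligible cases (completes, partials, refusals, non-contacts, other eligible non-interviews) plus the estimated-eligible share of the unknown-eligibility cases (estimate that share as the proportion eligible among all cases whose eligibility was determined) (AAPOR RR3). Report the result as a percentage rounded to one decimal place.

37.2%

Refusal or break-off = 152 + 36 = 188
Non-contacts = 120 + 150 = 270
Unknown if eligible = 283 + 275 = 558
Numerator → 595
Determined eligible → 595 + 24 + 188 + 270 + 45 = 1122
e = 1122 / (1122 + 188) = 1122 / 1310 = 0.8565
e × U → 0.8565 × 558 = 477.93
Base → 1122 + 477.93 = 1599.93
RR3 = 595 / 1599.93 = 0.3719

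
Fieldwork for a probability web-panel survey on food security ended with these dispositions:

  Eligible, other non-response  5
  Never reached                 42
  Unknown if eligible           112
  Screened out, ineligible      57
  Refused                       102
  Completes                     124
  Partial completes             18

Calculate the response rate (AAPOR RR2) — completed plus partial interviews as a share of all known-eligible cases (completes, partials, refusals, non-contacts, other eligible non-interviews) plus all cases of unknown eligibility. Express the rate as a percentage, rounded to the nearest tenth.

Num → 124 + 18 = 142
Denominator → 124 + 18 + 102 + 42 + 5 + 112 = 403
RR2 = 142 / 403 = 0.3524

35.2%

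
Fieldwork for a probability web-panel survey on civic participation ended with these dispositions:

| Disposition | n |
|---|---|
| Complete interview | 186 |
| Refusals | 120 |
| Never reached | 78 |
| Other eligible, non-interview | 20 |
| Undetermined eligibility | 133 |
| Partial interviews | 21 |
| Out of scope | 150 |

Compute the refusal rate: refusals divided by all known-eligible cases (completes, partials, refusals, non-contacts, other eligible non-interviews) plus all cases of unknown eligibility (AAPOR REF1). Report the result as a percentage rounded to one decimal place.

Top → 120
Base → 186 + 21 + 120 + 78 + 20 + 133 = 558
REF1 = 120 / 558 = 0.2151

21.5%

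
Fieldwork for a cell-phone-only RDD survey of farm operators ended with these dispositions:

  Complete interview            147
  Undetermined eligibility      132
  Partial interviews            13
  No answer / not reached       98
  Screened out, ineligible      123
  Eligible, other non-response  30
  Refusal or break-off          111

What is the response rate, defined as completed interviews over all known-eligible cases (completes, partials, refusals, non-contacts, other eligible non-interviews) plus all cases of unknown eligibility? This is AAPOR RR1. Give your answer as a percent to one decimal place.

Num = 147
Denominator = 147 + 13 + 111 + 98 + 30 + 132 = 531
RR1 = 147 / 531 = 0.2768

27.7%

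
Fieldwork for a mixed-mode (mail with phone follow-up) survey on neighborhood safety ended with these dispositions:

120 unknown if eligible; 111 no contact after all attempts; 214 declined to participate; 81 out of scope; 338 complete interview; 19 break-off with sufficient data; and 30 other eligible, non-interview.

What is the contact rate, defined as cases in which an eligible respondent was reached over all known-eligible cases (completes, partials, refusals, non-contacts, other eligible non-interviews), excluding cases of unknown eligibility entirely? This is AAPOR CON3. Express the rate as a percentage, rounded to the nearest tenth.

Top = 338 + 19 + 214 + 30 = 601
Denominator = 338 + 19 + 214 + 111 + 30 = 712
CON3 = 601 / 712 = 0.8441

84.4%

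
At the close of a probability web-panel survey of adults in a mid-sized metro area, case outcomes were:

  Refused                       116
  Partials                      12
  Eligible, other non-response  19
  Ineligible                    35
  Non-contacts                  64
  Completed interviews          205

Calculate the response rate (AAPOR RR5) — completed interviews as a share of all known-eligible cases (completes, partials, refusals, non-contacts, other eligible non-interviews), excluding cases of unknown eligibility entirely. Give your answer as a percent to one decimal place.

Numerator = 205
Denom = 205 + 12 + 116 + 64 + 19 = 416
RR5 = 205 / 416 = 0.4928

49.3%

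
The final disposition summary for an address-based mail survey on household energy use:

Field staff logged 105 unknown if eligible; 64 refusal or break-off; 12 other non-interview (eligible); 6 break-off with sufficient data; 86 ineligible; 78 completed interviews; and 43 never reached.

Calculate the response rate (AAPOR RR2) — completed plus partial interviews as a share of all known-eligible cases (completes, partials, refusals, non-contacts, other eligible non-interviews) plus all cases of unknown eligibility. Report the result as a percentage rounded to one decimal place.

27.3%

Num = 78 + 6 = 84
Denominator = 78 + 6 + 64 + 43 + 12 + 105 = 308
RR2 = 84 / 308 = 0.2727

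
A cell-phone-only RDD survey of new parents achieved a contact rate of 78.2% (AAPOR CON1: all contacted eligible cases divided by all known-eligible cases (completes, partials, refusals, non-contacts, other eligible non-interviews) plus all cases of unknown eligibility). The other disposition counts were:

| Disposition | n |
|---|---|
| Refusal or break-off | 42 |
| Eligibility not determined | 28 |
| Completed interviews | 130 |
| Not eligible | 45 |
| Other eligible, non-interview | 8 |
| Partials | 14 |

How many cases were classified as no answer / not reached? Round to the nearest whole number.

Num → 130 + 14 + 42 + 8 = 194
CON1 = 194 / D = 0.782
D = 194 / 0.782 = 248.1
Rest of base = 222
no answer / not reached = 248.1 − 222 ≈ 26

26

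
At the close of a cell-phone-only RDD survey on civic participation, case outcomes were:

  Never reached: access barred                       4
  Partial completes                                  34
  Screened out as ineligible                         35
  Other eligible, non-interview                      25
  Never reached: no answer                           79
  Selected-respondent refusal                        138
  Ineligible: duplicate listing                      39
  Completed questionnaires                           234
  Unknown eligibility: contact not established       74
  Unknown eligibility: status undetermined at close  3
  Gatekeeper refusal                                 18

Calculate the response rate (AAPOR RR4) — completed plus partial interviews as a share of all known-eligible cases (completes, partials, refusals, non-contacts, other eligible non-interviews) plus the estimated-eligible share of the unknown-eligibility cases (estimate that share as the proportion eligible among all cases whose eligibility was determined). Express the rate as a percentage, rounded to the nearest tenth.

44.7%

Refused = 18 + 138 = 156
Never reached = 79 + 4 = 83
Unknown if eligible = 74 + 3 = 77
Ineligible = 35 + 39 = 74
Numerator = 234 + 34 = 268
Known eligible = 234 + 34 + 156 + 83 + 25 = 532
e = 532 / (532 + 74) = 532 / 606 = 0.8779
e × U = 0.8779 × 77 = 67.60
Denom = 532 + 67.60 = 599.60
RR4 = 268 / 599.60 = 0.4470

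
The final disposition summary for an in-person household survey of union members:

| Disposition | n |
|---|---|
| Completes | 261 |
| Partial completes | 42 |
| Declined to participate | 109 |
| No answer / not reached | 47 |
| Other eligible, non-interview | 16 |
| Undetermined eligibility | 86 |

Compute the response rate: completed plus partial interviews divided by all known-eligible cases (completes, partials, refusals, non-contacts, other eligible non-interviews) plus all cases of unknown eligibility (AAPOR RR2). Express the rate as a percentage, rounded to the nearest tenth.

Numerator: 261 + 42 = 303
Base: 261 + 42 + 109 + 47 + 16 + 86 = 561
RR2 = 303 / 561 = 0.5401

54.0%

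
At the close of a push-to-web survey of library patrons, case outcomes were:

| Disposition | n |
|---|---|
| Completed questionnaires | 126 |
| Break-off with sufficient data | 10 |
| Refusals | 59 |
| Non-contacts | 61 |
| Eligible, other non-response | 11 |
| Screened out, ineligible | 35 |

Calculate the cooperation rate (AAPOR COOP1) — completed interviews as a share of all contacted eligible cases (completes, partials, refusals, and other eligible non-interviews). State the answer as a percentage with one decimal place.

61.2%

Num → 126
Denominator → 126 + 10 + 59 + 11 = 206
COOP1 = 126 / 206 = 0.6117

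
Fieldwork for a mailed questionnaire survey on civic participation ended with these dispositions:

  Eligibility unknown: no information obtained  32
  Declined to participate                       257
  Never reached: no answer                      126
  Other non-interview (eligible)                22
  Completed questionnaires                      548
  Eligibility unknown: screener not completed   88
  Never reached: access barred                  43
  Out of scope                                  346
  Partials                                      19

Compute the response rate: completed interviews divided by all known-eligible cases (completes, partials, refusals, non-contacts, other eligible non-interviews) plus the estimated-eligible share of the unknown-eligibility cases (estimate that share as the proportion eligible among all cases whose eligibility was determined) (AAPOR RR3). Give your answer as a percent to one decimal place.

No answer / not reached = 126 + 43 = 169
Unknown eligibility = 88 + 32 = 120
Top → 548
Eligible (known) → 548 + 19 + 257 + 169 + 22 = 1015
e = 1015 / (1015 + 346) = 1015 / 1361 = 0.7458
Estimated eligible among unknowns → 0.7458 × 120 = 89.50
Denom → 1015 + 89.50 = 1104.50
RR3 = 548 / 1104.50 = 0.4962

49.6%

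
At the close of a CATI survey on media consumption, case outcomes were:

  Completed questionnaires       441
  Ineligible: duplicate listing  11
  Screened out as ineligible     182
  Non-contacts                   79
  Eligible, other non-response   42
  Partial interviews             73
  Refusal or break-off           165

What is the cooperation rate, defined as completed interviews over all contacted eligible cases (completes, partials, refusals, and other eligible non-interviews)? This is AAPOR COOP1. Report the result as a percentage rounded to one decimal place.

Screened out, ineligible = 182 + 11 = 193
Top = 441
Base = 441 + 73 + 165 + 42 = 721
COOP1 = 441 / 721 = 0.6117

61.2%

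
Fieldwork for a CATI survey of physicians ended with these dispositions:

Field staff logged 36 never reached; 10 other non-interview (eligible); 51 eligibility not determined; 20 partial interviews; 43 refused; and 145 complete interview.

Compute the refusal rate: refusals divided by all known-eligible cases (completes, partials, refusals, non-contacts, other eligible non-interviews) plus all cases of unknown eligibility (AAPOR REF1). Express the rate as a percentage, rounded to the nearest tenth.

Numerator → 43
Base → 145 + 20 + 43 + 36 + 10 + 51 = 305
REF1 = 43 / 305 = 0.1410

14.1%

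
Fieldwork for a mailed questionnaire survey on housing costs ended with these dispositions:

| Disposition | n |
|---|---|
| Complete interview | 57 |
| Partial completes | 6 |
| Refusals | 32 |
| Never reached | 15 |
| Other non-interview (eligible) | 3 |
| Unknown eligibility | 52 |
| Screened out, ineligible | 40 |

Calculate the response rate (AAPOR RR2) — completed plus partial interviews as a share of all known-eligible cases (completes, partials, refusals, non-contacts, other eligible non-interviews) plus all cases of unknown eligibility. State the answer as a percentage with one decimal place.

Num: 57 + 6 = 63
Base: 57 + 6 + 32 + 15 + 3 + 52 = 165
RR2 = 63 / 165 = 0.3818

38.2%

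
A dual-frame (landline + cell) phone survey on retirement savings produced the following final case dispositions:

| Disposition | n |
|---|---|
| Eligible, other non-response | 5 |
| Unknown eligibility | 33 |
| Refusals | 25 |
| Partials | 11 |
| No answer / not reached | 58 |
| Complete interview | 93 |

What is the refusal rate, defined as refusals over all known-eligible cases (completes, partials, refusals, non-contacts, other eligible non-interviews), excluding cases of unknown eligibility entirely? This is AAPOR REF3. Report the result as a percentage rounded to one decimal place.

13.0%

Top: 25
Base: 93 + 11 + 25 + 58 + 5 = 192
REF3 = 25 / 192 = 0.1302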